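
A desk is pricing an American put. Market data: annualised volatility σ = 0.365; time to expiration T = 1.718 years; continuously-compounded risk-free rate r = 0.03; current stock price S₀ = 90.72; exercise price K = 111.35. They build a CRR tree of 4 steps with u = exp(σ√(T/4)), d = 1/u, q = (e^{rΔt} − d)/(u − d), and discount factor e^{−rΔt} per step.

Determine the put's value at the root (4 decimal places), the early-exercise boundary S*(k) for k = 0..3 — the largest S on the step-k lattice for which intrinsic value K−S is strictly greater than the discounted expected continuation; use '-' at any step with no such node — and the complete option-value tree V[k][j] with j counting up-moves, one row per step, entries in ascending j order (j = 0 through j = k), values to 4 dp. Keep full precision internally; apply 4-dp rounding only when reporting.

price = 29.0734
boundary = - - 56.2251 71.4195
tree:
29.0734
40.9835 16.3050
55.1249 26.0023 5.7045
67.0867 39.9305 10.8483 0.0000
76.5036 55.1249 20.6300 0.0000 0.0000

params: Δt=0.42950 u=1.27024 d=0.78725 q=0.46733 e^(-rΔt)=0.98720
t_4 payoffs: 76.5036 55.1249 20.6300 0.0000 0.0000
t_3: node(3,0) S=44.2633 payoff=67.0867 vs cont=65.6612 → 67.0867 [stop]  node(3,1) S=71.4195 payoff=39.9305 vs cont=38.5050 → 39.9305 [stop]  node(3,2) S=115.2363 payoff=0.0000 vs cont=10.8483 → 10.8483 [wait]  node(3,3) S=185.9355 payoff=0.0000 vs cont=0.0000 → 0.0000 [wait]  ⇒ S*(3)=71.4195
t_2: node(2,0) S=56.2251 payoff=55.1249 vs cont=53.6994 → 55.1249 [stop]  node(2,1) S=90.7200 payoff=20.6300 vs cont=26.0023 → 26.0023 [wait]  node(2,2) S=146.3780 payoff=0.0000 vs cont=5.7045 → 5.7045 [wait]  ⇒ S*(2)=56.2251
t_1: node(1,0) S=71.4195 payoff=39.9305 vs cont=40.9835 → 40.9835 [wait]  node(1,1) S=115.2363 payoff=0.0000 vs cont=16.3050 → 16.3050 [wait]  ⇒ S*(1)=-
t_0: node(0,0) S=90.7200 payoff=20.6300 vs cont=29.0734 → 29.0734 [wait]  ⇒ S*(0)=-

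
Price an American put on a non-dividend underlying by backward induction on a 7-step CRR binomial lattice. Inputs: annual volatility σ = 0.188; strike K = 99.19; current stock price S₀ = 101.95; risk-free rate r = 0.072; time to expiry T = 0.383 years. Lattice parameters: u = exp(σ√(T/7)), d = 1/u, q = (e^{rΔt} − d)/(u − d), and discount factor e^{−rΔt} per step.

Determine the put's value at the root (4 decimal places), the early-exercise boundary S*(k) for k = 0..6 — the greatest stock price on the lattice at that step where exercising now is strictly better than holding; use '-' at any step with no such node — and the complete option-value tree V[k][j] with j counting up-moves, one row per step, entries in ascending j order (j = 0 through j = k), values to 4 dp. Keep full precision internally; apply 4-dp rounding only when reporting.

price = 2.6191
boundary = - - - 89.3496 85.5056 89.3496 93.3664
tree:
2.6191
4.2132 1.2466
6.5650 2.1909 0.4314
9.8404 3.7538 0.8425 0.0756
13.6844 6.2202 1.6282 0.1628 0.0000
17.3631 9.8404 3.1053 0.3505 0.0000 0.0000
20.8835 13.6844 5.8236 0.7550 0.0000 0.0000 0.0000
24.2524 17.3631 9.8404 1.6261 0.0000 0.0000 0.0000 0.0000

params: Δt=0.05471 u=1.04496 d=0.95698 q=0.53387 e^(-rΔt)=0.99607
t_7 payoffs: 24.2524 17.3631 9.8404 1.6261 0.0000 0.0000 0.0000 0.0000
t_6: node(6,0) S=78.3065 payoff=20.8835 vs cont=20.4935 → 20.8835 [stop]  node(6,1) S=85.5056 payoff=13.6844 vs cont=13.2944 → 13.6844 [stop]  node(6,2) S=93.3664 payoff=5.8236 vs cont=5.4336 → 5.8236 [stop]  node(6,3) S=101.9500 payoff=0.0000 vs cont=0.7550 → 0.7550 [wait]  node(6,4) S=111.3227 payoff=0.0000 vs cont=0.0000 → 0.0000 [wait]  node(6,5) S=121.5570 payoff=0.0000 vs cont=0.0000 → 0.0000 [wait]  node(6,6) S=132.7322 payoff=0.0000 vs cont=0.0000 → 0.0000 [wait]  ⇒ S*(6)=93.3664
t_5: node(5,0) S=81.8269 payoff=17.3631 vs cont=16.9731 → 17.3631 [stop]  node(5,1) S=89.3496 payoff=9.8404 vs cont=9.4504 → 9.8404 [stop]  node(5,2) S=97.5639 payoff=1.6261 vs cont=3.1053 → 3.1053 [wait]  node(5,3) S=106.5333 payoff=0.0000 vs cont=0.3505 → 0.3505 [wait]  node(5,4) S=116.3274 payoff=0.0000 vs cont=0.0000 → 0.0000 [wait]  node(5,5) S=127.0218 payoff=0.0000 vs cont=0.0000 → 0.0000 [wait]  ⇒ S*(5)=89.3496
t_4: node(4,0) S=85.5056 payoff=13.6844 vs cont=13.2944 → 13.6844 [stop]  node(4,1) S=93.3664 payoff=5.8236 vs cont=6.2202 → 6.2202 [wait]  node(4,2) S=101.9500 payoff=0.0000 vs cont=1.6282 → 1.6282 [wait]  node(4,3) S=111.3227 payoff=0.0000 vs cont=0.1628 → 0.1628 [wait]  node(4,4) S=121.5570 payoff=0.0000 vs cont=0.0000 → 0.0000 [wait]  ⇒ S*(4)=85.5056
t_3: node(3,0) S=89.3496 payoff=9.8404 vs cont=9.6613 → 9.8404 [stop]  node(3,1) S=97.5639 payoff=1.6261 vs cont=3.7538 → 3.7538 [wait]  node(3,2) S=106.5333 payoff=0.0000 vs cont=0.8425 → 0.8425 [wait]  node(3,3) S=116.3274 payoff=0.0000 vs cont=0.0756 → 0.0756 [wait]  ⇒ S*(3)=89.3496
t_2: node(2,0) S=93.3664 payoff=5.8236 vs cont=6.5650 → 6.5650 [wait]  node(2,1) S=101.9500 payoff=0.0000 vs cont=2.1909 → 2.1909 [wait]  node(2,2) S=111.3227 payoff=0.0000 vs cont=0.4314 → 0.4314 [wait]  ⇒ S*(2)=-
t_1: node(1,0) S=97.5639 payoff=1.6261 vs cont=4.2132 → 4.2132 [wait]  node(1,1) S=106.5333 payoff=0.0000 vs cont=1.2466 → 1.2466 [wait]  ⇒ S*(1)=-
t_0: node(0,0) S=101.9500 payoff=0.0000 vs cont=2.6191 → 2.6191 [wait]  ⇒ S*(0)=-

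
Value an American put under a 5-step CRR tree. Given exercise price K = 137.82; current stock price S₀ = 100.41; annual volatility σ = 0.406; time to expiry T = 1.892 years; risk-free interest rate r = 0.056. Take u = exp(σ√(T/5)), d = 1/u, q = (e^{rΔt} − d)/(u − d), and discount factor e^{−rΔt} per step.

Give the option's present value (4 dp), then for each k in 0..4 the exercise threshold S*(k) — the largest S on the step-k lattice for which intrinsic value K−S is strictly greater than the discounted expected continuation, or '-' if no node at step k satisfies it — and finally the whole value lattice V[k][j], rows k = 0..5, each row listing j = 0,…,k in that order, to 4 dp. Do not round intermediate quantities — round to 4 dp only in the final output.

Δt=0.37840  u=1.28370  d=0.77900  q=0.48032  discount=0.97903
step 5 (expiry): payoffs max(K−S,0) = 109.0157 90.3538 59.6009 8.9235 0.0000 0.0000
step 4: (k=4,j=0): S=36.9761, (K−S)⁺=100.8439, hold=97.9542 ⇒ V=100.8439 exercise | (k=4,j=1): S=60.9325, (K−S)⁺=76.8875, hold=73.9978 ⇒ V=76.8875 exercise | (k=4,j=2): S=100.4100, (K−S)⁺=37.4100, hold=34.5203 ⇒ V=37.4100 exercise | (k=4,j=3): S=165.4646, (K−S)⁺=0.0000, hold=4.5401 ⇒ V=4.5401 continue | (k=4,j=4): S=272.6674, (K−S)⁺=0.0000, hold=0.0000 ⇒ V=0.0000 continue  boundary S*=100.4100
step 3: (k=3,j=0): S=47.4662, (K−S)⁺=90.3538, hold=87.4640 ⇒ V=90.3538 exercise | (k=3,j=1): S=78.2191, (K−S)⁺=59.6009, hold=56.7112 ⇒ V=59.6009 exercise | (k=3,j=2): S=128.8965, (K−S)⁺=8.9235, hold=21.1686 ⇒ V=21.1686 continue | (k=3,j=3): S=212.4072, (K−S)⁺=0.0000, hold=2.3100 ⇒ V=2.3100 continue  boundary S*=78.2191
step 2: (k=2,j=0): S=60.9325, (K−S)⁺=76.8875, hold=73.9978 ⇒ V=76.8875 exercise | (k=2,j=1): S=100.4100, (K−S)⁺=37.4100, hold=40.2785 ⇒ V=40.2785 continue | (k=2,j=2): S=165.4646, (K−S)⁺=0.0000, hold=11.8565 ⇒ V=11.8565 continue  boundary S*=60.9325
step 1: (k=1,j=0): S=78.2191, (K−S)⁺=59.6009, hold=58.0601 ⇒ V=59.6009 exercise | (k=1,j=1): S=128.8965, (K−S)⁺=8.9235, hold=26.0686 ⇒ V=26.0686 continue  boundary S*=78.2191
step 0: (k=0,j=0): S=100.4100, (K−S)⁺=37.4100, hold=42.5827 ⇒ V=42.5827 continue  boundary S*=-

price = 42.5827
boundary = - 78.2191 60.9325 78.2191 100.4100
tree:
42.5827
59.6009 26.0686
76.8875 40.2785 11.8565
90.3538 59.6009 21.1686 2.3100
100.8439 76.8875 37.4100 4.5401 0.0000
109.0157 90.3538 59.6009 8.9235 0.0000 0.0000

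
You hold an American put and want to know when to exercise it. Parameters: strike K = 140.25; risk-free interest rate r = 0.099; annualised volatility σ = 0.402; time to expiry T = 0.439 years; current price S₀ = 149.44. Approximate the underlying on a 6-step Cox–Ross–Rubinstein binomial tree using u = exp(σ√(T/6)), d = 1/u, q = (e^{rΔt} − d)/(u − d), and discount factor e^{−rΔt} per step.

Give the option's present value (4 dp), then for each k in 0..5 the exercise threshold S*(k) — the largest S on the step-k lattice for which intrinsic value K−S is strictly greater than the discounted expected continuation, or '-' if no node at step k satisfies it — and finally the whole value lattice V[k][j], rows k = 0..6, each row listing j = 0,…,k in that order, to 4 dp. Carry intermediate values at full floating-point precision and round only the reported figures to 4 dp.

Δt=0.07317  u=1.11487  d=0.89697  q=0.50620  discount=0.99278
step 6 (expiry): payoffs max(K−S,0) = 62.4248 43.5183 20.0186 0.0000 0.0000 0.0000 0.0000
step 5: (k=5,j=0): S=86.7650, (K−S)⁺=53.4850, hold=52.4728 ⇒ V=53.4850 exercise | (k=5,j=1): S=107.8434, (K−S)⁺=32.4066, hold=31.3944 ⇒ V=32.4066 exercise | (k=5,j=2): S=134.0425, (K−S)⁺=6.2075, hold=9.8137 ⇒ V=9.8137 continue | (k=5,j=3): S=166.6063, (K−S)⁺=0.0000, hold=0.0000 ⇒ V=0.0000 continue | (k=5,j=4): S=207.0810, (K−S)⁺=0.0000, hold=0.0000 ⇒ V=0.0000 continue | (k=5,j=5): S=257.3885, (K−S)⁺=0.0000, hold=0.0000 ⇒ V=0.0000 continue  boundary S*=107.8434
step 4: (k=4,j=0): S=96.7317, (K−S)⁺=43.5183, hold=42.5060 ⇒ V=43.5183 exercise | (k=4,j=1): S=120.2314, (K−S)⁺=20.0186, hold=20.8187 ⇒ V=20.8187 continue | (k=4,j=2): S=149.4400, (K−S)⁺=0.0000, hold=4.8110 ⇒ V=4.8110 continue | (k=4,j=3): S=185.7444, (K−S)⁺=0.0000, hold=0.0000 ⇒ V=0.0000 continue | (k=4,j=4): S=230.8685, (K−S)⁺=0.0000, hold=0.0000 ⇒ V=0.0000 continue  boundary S*=96.7317
step 3: (k=3,j=0): S=107.8434, (K−S)⁺=32.4066, hold=31.7965 ⇒ V=32.4066 exercise | (k=3,j=1): S=134.0425, (K−S)⁺=6.2075, hold=12.6237 ⇒ V=12.6237 continue | (k=3,j=2): S=166.6063, (K−S)⁺=0.0000, hold=2.3585 ⇒ V=2.3585 continue | (k=3,j=3): S=207.0810, (K−S)⁺=0.0000, hold=0.0000 ⇒ V=0.0000 continue  boundary S*=107.8434
step 2: (k=2,j=0): S=120.2314, (K−S)⁺=20.0186, hold=22.2308 ⇒ V=22.2308 continue | (k=2,j=1): S=149.4400, (K−S)⁺=0.0000, hold=7.3738 ⇒ V=7.3738 continue | (k=2,j=2): S=185.7444, (K−S)⁺=0.0000, hold=1.1562 ⇒ V=1.1562 continue  boundary S*=-
step 1: (k=1,j=0): S=134.0425, (K−S)⁺=6.2075, hold=14.6040 ⇒ V=14.6040 continue | (k=1,j=1): S=166.6063, (K−S)⁺=0.0000, hold=4.1959 ⇒ V=4.1959 continue  boundary S*=-
step 0: (k=0,j=0): S=149.4400, (K−S)⁺=0.0000, hold=9.2680 ⇒ V=9.2680 continue  boundary S*=-

price = 9.2680
boundary = - - - 107.8434 96.7317 107.8434
tree:
9.2680
14.6040 4.1959
22.2308 7.3738 1.1562
32.4066 12.6237 2.3585 0.0000
43.5183 20.8187 4.8110 0.0000 0.0000
53.4850 32.4066 9.8137 0.0000 0.0000 0.0000
62.4248 43.5183 20.0186 0.0000 0.0000 0.0000 0.0000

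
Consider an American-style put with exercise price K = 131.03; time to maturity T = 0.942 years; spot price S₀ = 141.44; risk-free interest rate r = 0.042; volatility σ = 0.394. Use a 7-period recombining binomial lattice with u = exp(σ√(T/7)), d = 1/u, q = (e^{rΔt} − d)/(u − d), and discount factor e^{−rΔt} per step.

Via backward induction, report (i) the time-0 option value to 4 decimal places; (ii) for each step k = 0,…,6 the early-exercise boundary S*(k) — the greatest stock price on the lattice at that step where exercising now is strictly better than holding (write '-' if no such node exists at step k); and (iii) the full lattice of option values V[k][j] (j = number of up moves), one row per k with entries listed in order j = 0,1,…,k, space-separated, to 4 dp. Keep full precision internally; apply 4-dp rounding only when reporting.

price = 14.2341
boundary = - - - - 79.3395 91.6769 105.9329
tree:
14.2341
20.7079 7.4845
29.2196 11.8570 2.9008
39.7376 18.3248 5.0859 0.6002
51.6905 27.4332 8.8083 1.1686 0.0000
62.3676 39.3531 15.0199 2.2751 0.0000 0.0000
71.6079 51.6905 25.0971 4.4296 0.0000 0.0000 0.0000
79.6046 62.3676 39.3531 8.6243 0.0000 0.0000 0.0000 0.0000

Δt=0.13457, u=1.15550, d=0.86542, q=0.48347, disc=e^(-rΔt)=0.99436
k=7 terminal: V=max(K-S,0) → 79.6046 62.3676 39.3531 8.6243 0.0000 0.0000 0.0000 0.0000
k=6: j=0 S=59.4221 intr=71.6079 cont=70.8694 V=71.6079[EX]; j=1 S=79.3395 intr=51.6905 cont=50.9520 V=51.6905[EX]; j=2 S=105.9329 intr=25.0971 cont=24.3586 V=25.0971[EX]; j=3 S=141.4400 intr=0.0000 cont=4.4296 V=4.4296[hold]; j=4 S=188.8485 intr=0.0000 cont=0.0000 V=0.0000[hold]; j=5 S=252.1477 intr=0.0000 cont=0.0000 V=0.0000[hold]; j=6 S=336.6638 intr=0.0000 cont=0.0000 V=0.0000[hold]  S*(6)=105.9329
k=5: j=0 S=68.6624 intr=62.3676 cont=61.6291 V=62.3676[EX]; j=1 S=91.6769 intr=39.3531 cont=38.6146 V=39.3531[EX]; j=2 S=122.4057 intr=8.6243 cont=15.0199 V=15.0199[hold]; j=3 S=163.4342 intr=0.0000 cont=2.2751 V=2.2751[hold]; j=4 S=218.2149 intr=0.0000 cont=0.0000 V=0.0000[hold]; j=5 S=291.3572 intr=0.0000 cont=0.0000 V=0.0000[hold]  S*(5)=91.6769
k=4: j=0 S=79.3395 intr=51.6905 cont=50.9520 V=51.6905[EX]; j=1 S=105.9329 intr=25.0971 cont=27.4332 V=27.4332[hold]; j=2 S=141.4400 intr=0.0000 cont=8.8083 V=8.8083[hold]; j=3 S=188.8485 intr=0.0000 cont=1.1686 V=1.1686[hold]; j=4 S=252.1477 intr=0.0000 cont=0.0000 V=0.0000[hold]  S*(4)=79.3395
k=3: j=0 S=91.6769 intr=39.3531 cont=39.7376 V=39.7376[hold]; j=1 S=122.4057 intr=8.6243 cont=18.3248 V=18.3248[hold]; j=2 S=163.4342 intr=0.0000 cont=5.0859 V=5.0859[hold]; j=3 S=218.2149 intr=0.0000 cont=0.6002 V=0.6002[hold]  S*(3)=-
k=2: j=0 S=105.9329 intr=25.0971 cont=29.2196 V=29.2196[hold]; j=1 S=141.4400 intr=0.0000 cont=11.8570 V=11.8570[hold]; j=2 S=188.8485 intr=0.0000 cont=2.9008 V=2.9008[hold]  S*(2)=-
k=1: j=0 S=122.4057 intr=8.6243 cont=20.7079 V=20.7079[hold]; j=1 S=163.4342 intr=0.0000 cont=7.4845 V=7.4845[hold]  S*(1)=-
k=0: j=0 S=141.4400 intr=0.0000 cont=14.2341 V=14.2341[hold]  S*(0)=-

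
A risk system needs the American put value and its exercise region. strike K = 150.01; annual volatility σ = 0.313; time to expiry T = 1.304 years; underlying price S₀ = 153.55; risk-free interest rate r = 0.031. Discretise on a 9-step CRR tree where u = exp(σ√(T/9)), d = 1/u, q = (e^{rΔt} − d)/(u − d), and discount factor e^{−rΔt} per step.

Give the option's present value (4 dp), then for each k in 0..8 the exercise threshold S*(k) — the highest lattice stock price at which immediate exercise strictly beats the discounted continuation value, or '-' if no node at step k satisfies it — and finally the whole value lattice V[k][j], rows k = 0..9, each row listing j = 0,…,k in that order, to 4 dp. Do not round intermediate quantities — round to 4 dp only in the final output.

price = 17.7806
boundary = - - - - 95.3412 84.6327 95.3412 107.4046 120.9944
tree:
17.7806
24.6316 10.7878
33.1767 15.9322 5.5134
43.3135 22.8933 8.8073 2.1233
54.6688 31.8506 13.7474 3.7281 0.4665
65.3773 42.6598 20.8527 6.4518 0.9172 0.0000
74.8831 54.6688 30.5080 10.9588 1.8034 0.0000 0.0000
83.3211 65.3773 42.6054 18.1521 3.5457 0.0000 0.0000 0.0000
90.8115 74.8831 54.6688 29.0156 6.9712 0.0000 0.0000 0.0000 0.0000
97.4605 83.3211 65.3773 42.6054 13.7064 0.0000 0.0000 0.0000 0.0000 0.0000

Δt=0.14489, u=1.12653, d=0.88768, q=0.48910, disc=e^(-rΔt)=0.99552
k=9 terminal: V=max(K-S,0) → 97.4605 83.3211 65.3773 42.6054 13.7064 0.0000 0.0000 0.0000 0.0000 0.0000
k=8: j=0 S=59.1985 intr=90.8115 cont=90.1392 V=90.8115[EX]; j=1 S=75.1269 intr=74.8831 cont=74.2108 V=74.8831[EX]; j=2 S=95.3412 intr=54.6688 cont=53.9966 V=54.6688[EX]; j=3 S=120.9944 intr=29.0156 cont=28.3434 V=29.0156[EX]; j=4 S=153.5500 intr=0.0000 cont=6.9712 V=6.9712[hold]; j=5 S=194.8653 intr=0.0000 cont=0.0000 V=0.0000[hold]; j=6 S=247.2972 intr=0.0000 cont=0.0000 V=0.0000[hold]; j=7 S=313.8369 intr=0.0000 cont=0.0000 V=0.0000[hold]; j=8 S=398.2801 intr=0.0000 cont=0.0000 V=0.0000[hold]  S*(8)=120.9944
k=7: j=0 S=66.6889 intr=83.3211 cont=82.6489 V=83.3211[EX]; j=1 S=84.6327 intr=65.3773 cont=64.7051 V=65.3773[EX]; j=2 S=107.4046 intr=42.6054 cont=41.9332 V=42.6054[EX]; j=3 S=136.3036 intr=13.7064 cont=18.1521 V=18.1521[hold]; j=4 S=172.9785 intr=0.0000 cont=3.5457 V=3.5457[hold]; j=5 S=219.5214 intr=0.0000 cont=0.0000 V=0.0000[hold]; j=6 S=278.5875 intr=0.0000 cont=0.0000 V=0.0000[hold]; j=7 S=353.5463 intr=0.0000 cont=0.0000 V=0.0000[hold]  S*(7)=107.4046
k=6: j=0 S=75.1269 intr=74.8831 cont=74.2108 V=74.8831[EX]; j=1 S=95.3412 intr=54.6688 cont=53.9966 V=54.6688[EX]; j=2 S=120.9944 intr=29.0156 cont=30.5080 V=30.5080[hold]; j=3 S=153.5500 intr=0.0000 cont=10.9588 V=10.9588[hold]; j=4 S=194.8653 intr=0.0000 cont=1.8034 V=1.8034[hold]; j=5 S=247.2972 intr=0.0000 cont=0.0000 V=0.0000[hold]; j=6 S=313.8369 intr=0.0000 cont=0.0000 V=0.0000[hold]  S*(6)=95.3412
k=5: j=0 S=84.6327 intr=65.3773 cont=64.7051 V=65.3773[EX]; j=1 S=107.4046 intr=42.6054 cont=42.6598 V=42.6598[hold]; j=2 S=136.3036 intr=13.7064 cont=20.8527 V=20.8527[hold]; j=3 S=172.9785 intr=0.0000 cont=6.4518 V=6.4518[hold]; j=4 S=219.5214 intr=0.0000 cont=0.9172 V=0.9172[hold]; j=5 S=278.5875 intr=0.0000 cont=0.0000 V=0.0000[hold]  S*(5)=84.6327
k=4: j=0 S=95.3412 intr=54.6688 cont=54.0231 V=54.6688[EX]; j=1 S=120.9944 intr=29.0156 cont=31.8506 V=31.8506[hold]; j=2 S=153.5500 intr=0.0000 cont=13.7474 V=13.7474[hold]; j=3 S=194.8653 intr=0.0000 cont=3.7281 V=3.7281[hold]; j=4 S=247.2972 intr=0.0000 cont=0.4665 V=0.4665[hold]  S*(4)=95.3412
k=3: j=0 S=107.4046 intr=42.6054 cont=43.3135 V=43.3135[hold]; j=1 S=136.3036 intr=13.7064 cont=22.8933 V=22.8933[hold]; j=2 S=172.9785 intr=0.0000 cont=8.8073 V=8.8073[hold]; j=3 S=219.5214 intr=0.0000 cont=2.1233 V=2.1233[hold]  S*(3)=-
k=2: j=0 S=120.9944 intr=29.0156 cont=33.1767 V=33.1767[hold]; j=1 S=153.5500 intr=0.0000 cont=15.9322 V=15.9322[hold]; j=2 S=194.8653 intr=0.0000 cont=5.5134 V=5.5134[hold]  S*(2)=-
k=1: j=0 S=136.3036 intr=13.7064 cont=24.6316 V=24.6316[hold]; j=1 S=172.9785 intr=0.0000 cont=10.7878 V=10.7878[hold]  S*(1)=-
k=0: j=0 S=153.5500 intr=0.0000 cont=17.7806 V=17.7806[hold]  S*(0)=-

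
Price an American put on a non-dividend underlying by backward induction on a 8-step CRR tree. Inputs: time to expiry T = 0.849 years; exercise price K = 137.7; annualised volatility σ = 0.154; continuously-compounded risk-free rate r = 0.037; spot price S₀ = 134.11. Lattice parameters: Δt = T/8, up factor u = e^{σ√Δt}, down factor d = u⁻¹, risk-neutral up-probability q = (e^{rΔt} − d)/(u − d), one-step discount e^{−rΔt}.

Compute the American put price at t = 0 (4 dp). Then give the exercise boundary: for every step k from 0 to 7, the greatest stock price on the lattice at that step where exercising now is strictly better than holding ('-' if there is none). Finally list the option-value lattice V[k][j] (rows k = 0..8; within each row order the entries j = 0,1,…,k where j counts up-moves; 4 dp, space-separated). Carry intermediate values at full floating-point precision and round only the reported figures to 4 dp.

Δt=0.10612, u=1.05145, d=0.95107, q=0.52666, disc=e^(-rΔt)=0.99608
k=8 terminal: V=max(K-S,0) → 47.9243 38.4492 27.9739 16.3931 3.5900 0.0000 0.0000 0.0000 0.0000
k=7: j=0 S=94.3944 intr=43.3056 cont=42.7659 V=43.3056[EX]; j=1 S=104.3571 intr=33.3429 cont=32.8033 V=33.3429[EX]; j=2 S=115.3713 intr=22.3287 cont=21.7891 V=22.3287[EX]; j=3 S=127.5479 intr=10.1521 cont=9.6125 V=10.1521[EX]; j=4 S=141.0097 intr=0.0000 cont=1.6926 V=1.6926[hold]; j=5 S=155.8923 intr=0.0000 cont=0.0000 V=0.0000[hold]; j=6 S=172.3456 intr=0.0000 cont=0.0000 V=0.0000[hold]; j=7 S=190.5355 intr=0.0000 cont=0.0000 V=0.0000[hold]  S*(7)=127.5479
k=6: j=0 S=99.2508 intr=38.4492 cont=37.9095 V=38.4492[EX]; j=1 S=109.7261 intr=27.9739 cont=27.4343 V=27.9739[EX]; j=2 S=121.3069 intr=16.3931 cont=15.8535 V=16.3931[EX]; j=3 S=134.1100 intr=3.5900 cont=5.6746 V=5.6746[hold]; j=4 S=148.2644 intr=0.0000 cont=0.7981 V=0.7981[hold]; j=5 S=163.9126 intr=0.0000 cont=0.0000 V=0.0000[hold]; j=6 S=181.2125 intr=0.0000 cont=0.0000 V=0.0000[hold]  S*(6)=121.3069
k=5: j=0 S=104.3571 intr=33.3429 cont=32.8033 V=33.3429[EX]; j=1 S=115.3713 intr=22.3287 cont=21.7891 V=22.3287[EX]; j=2 S=127.5479 intr=10.1521 cont=10.7060 V=10.7060[hold]; j=3 S=141.0097 intr=0.0000 cont=3.0942 V=3.0942[hold]; j=4 S=155.8923 intr=0.0000 cont=0.3763 V=0.3763[hold]; j=5 S=172.3456 intr=0.0000 cont=0.0000 V=0.0000[hold]  S*(5)=115.3713
k=4: j=0 S=109.7261 intr=27.9739 cont=27.4343 V=27.9739[EX]; j=1 S=121.3069 intr=16.3931 cont=16.1440 V=16.3931[EX]; j=2 S=134.1100 intr=3.5900 cont=6.6709 V=6.6709[hold]; j=3 S=148.2644 intr=0.0000 cont=1.6563 V=1.6563[hold]; j=4 S=163.9126 intr=0.0000 cont=0.1774 V=0.1774[hold]  S*(4)=121.3069
k=3: j=0 S=115.3713 intr=22.3287 cont=21.7891 V=22.3287[EX]; j=1 S=127.5479 intr=10.1521 cont=11.2287 V=11.2287[hold]; j=2 S=141.0097 intr=0.0000 cont=4.0141 V=4.0141[hold]; j=3 S=155.8923 intr=0.0000 cont=0.8740 V=0.8740[hold]  S*(3)=115.3713
k=2: j=0 S=121.3069 intr=16.3931 cont=16.4182 V=16.4182[hold]; j=1 S=134.1100 intr=3.5900 cont=7.4000 V=7.4000[hold]; j=2 S=148.2644 intr=0.0000 cont=2.3511 V=2.3511[hold]  S*(2)=-
k=1: j=0 S=127.5479 intr=10.1521 cont=11.6230 V=11.6230[hold]; j=1 S=141.0097 intr=0.0000 cont=4.7224 V=4.7224[hold]  S*(1)=-
k=0: j=0 S=134.1100 intr=3.5900 cont=7.9574 V=7.9574[hold]  S*(0)=-

price = 7.9574
boundary = - - - 115.3713 121.3069 115.3713 121.3069 127.5479
tree:
7.9574
11.6230 4.7224
16.4182 7.4000 2.3511
22.3287 11.2287 4.0141 0.8740
27.9739 16.3931 6.6709 1.6563 0.1774
33.3429 22.3287 10.7060 3.0942 0.3763 0.0000
38.4492 27.9739 16.3931 5.6746 0.7981 0.0000 0.0000
43.3056 33.3429 22.3287 10.1521 1.6926 0.0000 0.0000 0.0000
47.9243 38.4492 27.9739 16.3931 3.5900 0.0000 0.0000 0.0000 0.0000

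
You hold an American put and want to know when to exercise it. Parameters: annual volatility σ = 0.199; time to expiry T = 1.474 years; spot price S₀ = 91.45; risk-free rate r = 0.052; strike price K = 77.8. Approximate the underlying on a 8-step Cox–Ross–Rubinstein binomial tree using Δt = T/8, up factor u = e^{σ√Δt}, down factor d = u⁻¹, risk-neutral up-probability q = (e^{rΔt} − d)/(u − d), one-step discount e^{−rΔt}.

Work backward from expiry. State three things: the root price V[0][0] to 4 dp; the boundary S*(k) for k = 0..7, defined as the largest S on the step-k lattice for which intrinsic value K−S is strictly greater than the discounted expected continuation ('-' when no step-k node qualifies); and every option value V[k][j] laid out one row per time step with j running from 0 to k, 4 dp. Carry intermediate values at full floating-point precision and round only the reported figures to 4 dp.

price = 1.7873
boundary = - - - - 64.9823 59.6620 64.9823 70.7770
tree:
1.7873
3.0593 0.7137
5.1036 1.3370 0.1847
8.2491 2.4609 0.3841 0.0148
12.8177 4.4258 0.7969 0.0320 0.0000
18.1380 7.7102 1.6501 0.0695 0.0000 0.0000
23.0227 12.8177 3.4086 0.1510 0.0000 0.0000 0.0000
27.5075 18.1380 7.0230 0.3278 0.0000 0.0000 0.0000 0.0000
31.6251 23.0227 12.8177 0.7116 0.0000 0.0000 0.0000 0.0000 0.0000

Δt=0.18425  u=1.08917  d=0.91813  q=0.53494  discount=0.99046
step 8 (expiry): payoffs max(K−S,0) = 31.6251 23.0227 12.8177 0.7116 0.0000 0.0000 0.0000 0.0000 0.0000
step 7: (k=7,j=0): S=50.2925, (K−S)⁺=27.5075, hold=26.7656 ⇒ V=27.5075 exercise | (k=7,j=1): S=59.6620, (K−S)⁺=18.1380, hold=17.3962 ⇒ V=18.1380 exercise | (k=7,j=2): S=70.7770, (K−S)⁺=7.0230, hold=6.2812 ⇒ V=7.0230 exercise | (k=7,j=3): S=83.9627, (K−S)⁺=0.0000, hold=0.3278 ⇒ V=0.3278 continue | (k=7,j=4): S=99.6049, (K−S)⁺=0.0000, hold=0.0000 ⇒ V=0.0000 continue | (k=7,j=5): S=118.1613, (K−S)⁺=0.0000, hold=0.0000 ⇒ V=0.0000 continue | (k=7,j=6): S=140.1747, (K−S)⁺=0.0000, hold=0.0000 ⇒ V=0.0000 continue | (k=7,j=7): S=166.2892, (K−S)⁺=0.0000, hold=0.0000 ⇒ V=0.0000 continue  boundary S*=70.7770
step 6: (k=6,j=0): S=54.7773, (K−S)⁺=23.0227, hold=22.2809 ⇒ V=23.0227 exercise | (k=6,j=1): S=64.9823, (K−S)⁺=12.8177, hold=12.0759 ⇒ V=12.8177 exercise | (k=6,j=2): S=77.0884, (K−S)⁺=0.7116, hold=3.4086 ⇒ V=3.4086 continue | (k=6,j=3): S=91.4500, (K−S)⁺=0.0000, hold=0.1510 ⇒ V=0.1510 continue | (k=6,j=4): S=108.4871, (K−S)⁺=0.0000, hold=0.0000 ⇒ V=0.0000 continue | (k=6,j=5): S=128.6982, (K−S)⁺=0.0000, hold=0.0000 ⇒ V=0.0000 continue | (k=6,j=6): S=152.6746, (K−S)⁺=0.0000, hold=0.0000 ⇒ V=0.0000 continue  boundary S*=64.9823
step 5: (k=5,j=0): S=59.6620, (K−S)⁺=18.1380, hold=17.3962 ⇒ V=18.1380 exercise | (k=5,j=1): S=70.7770, (K−S)⁺=7.0230, hold=7.7102 ⇒ V=7.7102 continue | (k=5,j=2): S=83.9627, (K−S)⁺=0.0000, hold=1.6501 ⇒ V=1.6501 continue | (k=5,j=3): S=99.6049, (K−S)⁺=0.0000, hold=0.0695 ⇒ V=0.0695 continue | (k=5,j=4): S=118.1613, (K−S)⁺=0.0000, hold=0.0000 ⇒ V=0.0000 continue | (k=5,j=5): S=140.1747, (K−S)⁺=0.0000, hold=0.0000 ⇒ V=0.0000 continue  boundary S*=59.6620
step 4: (k=4,j=0): S=64.9823, (K−S)⁺=12.8177, hold=12.4400 ⇒ V=12.8177 exercise | (k=4,j=1): S=77.0884, (K−S)⁺=0.7116, hold=4.4258 ⇒ V=4.4258 continue | (k=4,j=2): S=91.4500, (K−S)⁺=0.0000, hold=0.7969 ⇒ V=0.7969 continue | (k=4,j=3): S=108.4871, (K−S)⁺=0.0000, hold=0.0320 ⇒ V=0.0320 continue | (k=4,j=4): S=128.6982, (K−S)⁺=0.0000, hold=0.0000 ⇒ V=0.0000 continue  boundary S*=64.9823
step 3: (k=3,j=0): S=70.7770, (K−S)⁺=7.0230, hold=8.2491 ⇒ V=8.2491 continue | (k=3,j=1): S=83.9627, (K−S)⁺=0.0000, hold=2.4609 ⇒ V=2.4609 continue | (k=3,j=2): S=99.6049, (K−S)⁺=0.0000, hold=0.3841 ⇒ V=0.3841 continue | (k=3,j=3): S=118.1613, (K−S)⁺=0.0000, hold=0.0148 ⇒ V=0.0148 continue  boundary S*=-
step 2: (k=2,j=0): S=77.0884, (K−S)⁺=0.7116, hold=5.1036 ⇒ V=5.1036 continue | (k=2,j=1): S=91.4500, (K−S)⁺=0.0000, hold=1.3370 ⇒ V=1.3370 continue | (k=2,j=2): S=108.4871, (K−S)⁺=0.0000, hold=0.1847 ⇒ V=0.1847 continue  boundary S*=-
step 1: (k=1,j=0): S=83.9627, (K−S)⁺=0.0000, hold=3.0593 ⇒ V=3.0593 continue | (k=1,j=1): S=99.6049, (K−S)⁺=0.0000, hold=0.7137 ⇒ V=0.7137 continue  boundary S*=-
step 0: (k=0,j=0): S=91.4500, (K−S)⁺=0.0000, hold=1.7873 ⇒ V=1.7873 continue  boundary S*=-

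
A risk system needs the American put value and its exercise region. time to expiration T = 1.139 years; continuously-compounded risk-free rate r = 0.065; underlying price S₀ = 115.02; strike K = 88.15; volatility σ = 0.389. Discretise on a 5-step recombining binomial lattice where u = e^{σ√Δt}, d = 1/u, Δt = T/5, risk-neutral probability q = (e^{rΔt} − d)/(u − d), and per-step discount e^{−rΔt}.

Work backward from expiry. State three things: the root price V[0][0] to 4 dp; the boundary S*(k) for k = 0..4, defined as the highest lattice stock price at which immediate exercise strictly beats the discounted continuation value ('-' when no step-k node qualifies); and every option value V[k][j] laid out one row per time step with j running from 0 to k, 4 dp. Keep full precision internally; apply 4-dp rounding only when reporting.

Δt=0.22780, u=1.20402, d=0.83055, q=0.49366, disc=e^(-rΔt)=0.98530
k=5 terminal: V=max(K-S,0) → 42.6920 22.2515 0.0000 0.0000 0.0000 0.0000
k=4: j=0 S=54.7322 intr=33.4178 cont=32.1222 V=33.4178[EX]; j=1 S=79.3429 intr=8.8071 cont=11.1012 V=11.1012[hold]; j=2 S=115.0200 intr=0.0000 cont=0.0000 V=0.0000[hold]; j=3 S=166.7395 intr=0.0000 cont=0.0000 V=0.0000[hold]; j=4 S=241.7151 intr=0.0000 cont=0.0000 V=0.0000[hold]  S*(4)=54.7322
k=3: j=0 S=65.8985 intr=22.2515 cont=22.0718 V=22.2515[EX]; j=1 S=95.5302 intr=0.0000 cont=5.5384 V=5.5384[hold]; j=2 S=138.4860 intr=0.0000 cont=0.0000 V=0.0000[hold]; j=3 S=200.7572 intr=0.0000 cont=0.0000 V=0.0000[hold]  S*(3)=65.8985
k=2: j=0 S=79.3429 intr=8.8071 cont=13.7951 V=13.7951[hold]; j=1 S=115.0200 intr=0.0000 cont=2.7631 V=2.7631[hold]; j=2 S=166.7395 intr=0.0000 cont=0.0000 V=0.0000[hold]  S*(2)=-
k=1: j=0 S=95.5302 intr=0.0000 cont=8.2263 V=8.2263[hold]; j=1 S=138.4860 intr=0.0000 cont=1.3785 V=1.3785[hold]  S*(1)=-
k=0: j=0 S=115.0200 intr=0.0000 cont=4.7746 V=4.7746[hold]  S*(0)=-

price = 4.7746
boundary = - - - 65.8985 54.7322
tree:
4.7746
8.2263 1.3785
13.7951 2.7631 0.0000
22.2515 5.5384 0.0000 0.0000
33.4178 11.1012 0.0000 0.0000 0.0000
42.6920 22.2515 0.0000 0.0000 0.0000 0.0000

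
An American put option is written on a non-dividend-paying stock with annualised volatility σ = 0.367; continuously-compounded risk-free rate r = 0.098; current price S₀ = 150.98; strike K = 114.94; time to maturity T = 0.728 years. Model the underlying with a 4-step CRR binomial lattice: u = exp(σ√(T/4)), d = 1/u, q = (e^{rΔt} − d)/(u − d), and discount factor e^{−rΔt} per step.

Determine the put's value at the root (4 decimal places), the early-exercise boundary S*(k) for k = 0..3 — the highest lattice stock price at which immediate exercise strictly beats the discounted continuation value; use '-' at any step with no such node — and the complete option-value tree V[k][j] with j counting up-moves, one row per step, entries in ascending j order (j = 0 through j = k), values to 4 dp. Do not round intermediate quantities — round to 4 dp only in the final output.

price = 2.9157
boundary = - - - 94.3909
tree:
2.9157
5.6413 0.4825
10.8224 1.0195 0.0000
20.5491 2.1539 0.0000 0.0000
34.2288 4.5508 0.0000 0.0000 0.0000

Δt=0.18200  u=1.16949  d=0.85507  q=0.51817  discount=0.98232
step 4 (expiry): payoffs max(K−S,0) = 34.2288 4.5508 0.0000 0.0000 0.0000
step 3: (k=3,j=0): S=94.3909, (K−S)⁺=20.5491, hold=18.5172 ⇒ V=20.5491 exercise | (k=3,j=1): S=129.0990, (K−S)⁺=0.0000, hold=2.1539 ⇒ V=2.1539 continue | (k=3,j=2): S=176.5696, (K−S)⁺=0.0000, hold=0.0000 ⇒ V=0.0000 continue | (k=3,j=3): S=241.4953, (K−S)⁺=0.0000, hold=0.0000 ⇒ V=0.0000 continue  boundary S*=94.3909
step 2: (k=2,j=0): S=110.3892, (K−S)⁺=4.5508, hold=10.8224 ⇒ V=10.8224 continue | (k=2,j=1): S=150.9800, (K−S)⁺=0.0000, hold=1.0195 ⇒ V=1.0195 continue | (k=2,j=2): S=206.4963, (K−S)⁺=0.0000, hold=0.0000 ⇒ V=0.0000 continue  boundary S*=-
step 1: (k=1,j=0): S=129.0990, (K−S)⁺=0.0000, hold=5.6413 ⇒ V=5.6413 continue | (k=1,j=1): S=176.5696, (K−S)⁺=0.0000, hold=0.4825 ⇒ V=0.4825 continue  boundary S*=-
step 0: (k=0,j=0): S=150.9800, (K−S)⁺=0.0000, hold=2.9157 ⇒ V=2.9157 continue  boundary S*=-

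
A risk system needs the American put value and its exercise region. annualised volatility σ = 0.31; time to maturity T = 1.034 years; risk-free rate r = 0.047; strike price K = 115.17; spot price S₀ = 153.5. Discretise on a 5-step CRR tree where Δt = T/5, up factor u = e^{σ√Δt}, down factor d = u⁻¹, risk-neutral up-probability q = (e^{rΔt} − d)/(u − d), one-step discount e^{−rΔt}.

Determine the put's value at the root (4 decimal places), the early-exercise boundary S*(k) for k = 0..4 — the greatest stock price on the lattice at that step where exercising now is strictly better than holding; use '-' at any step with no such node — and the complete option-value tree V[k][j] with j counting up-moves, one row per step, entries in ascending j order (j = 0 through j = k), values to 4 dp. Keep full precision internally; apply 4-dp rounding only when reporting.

price = 3.4281
boundary = - - - - 87.3399
tree:
3.4281
6.0335 0.8828
10.3931 1.7805 0.0000
17.3801 3.5910 0.0000 0.0000
27.8301 7.2426 0.0000 0.0000 0.0000
39.3142 14.6074 0.0000 0.0000 0.0000 0.0000

Δt=0.20680  u=1.15139  d=0.86851  q=0.49934  discount=0.99033
step 5 (expiry): payoffs max(K−S,0) = 39.3142 14.6074 0.0000 0.0000 0.0000 0.0000
step 4: (k=4,j=0): S=87.3399, (K−S)⁺=27.8301, hold=26.7161 ⇒ V=27.8301 exercise | (k=4,j=1): S=115.7872, (K−S)⁺=0.0000, hold=7.2426 ⇒ V=7.2426 continue | (k=4,j=2): S=153.5000, (K−S)⁺=0.0000, hold=0.0000 ⇒ V=0.0000 continue | (k=4,j=3): S=203.4962, (K−S)⁺=0.0000, hold=0.0000 ⇒ V=0.0000 continue | (k=4,j=4): S=269.7765, (K−S)⁺=0.0000, hold=0.0000 ⇒ V=0.0000 continue  boundary S*=87.3399
step 3: (k=3,j=0): S=100.5626, (K−S)⁺=14.6074, hold=17.3801 ⇒ V=17.3801 continue | (k=3,j=1): S=133.3167, (K−S)⁺=0.0000, hold=3.5910 ⇒ V=3.5910 continue | (k=3,j=2): S=176.7390, (K−S)⁺=0.0000, hold=0.0000 ⇒ V=0.0000 continue | (k=3,j=3): S=234.3043, (K−S)⁺=0.0000, hold=0.0000 ⇒ V=0.0000 continue  boundary S*=-
step 2: (k=2,j=0): S=115.7872, (K−S)⁺=0.0000, hold=10.3931 ⇒ V=10.3931 continue | (k=2,j=1): S=153.5000, (K−S)⁺=0.0000, hold=1.7805 ⇒ V=1.7805 continue | (k=2,j=2): S=203.4962, (K−S)⁺=0.0000, hold=0.0000 ⇒ V=0.0000 continue  boundary S*=-
step 1: (k=1,j=0): S=133.3167, (K−S)⁺=0.0000, hold=6.0335 ⇒ V=6.0335 continue | (k=1,j=1): S=176.7390, (K−S)⁺=0.0000, hold=0.8828 ⇒ V=0.8828 continue  boundary S*=-
step 0: (k=0,j=0): S=153.5000, (K−S)⁺=0.0000, hold=3.4281 ⇒ V=3.4281 continue  boundary S*=-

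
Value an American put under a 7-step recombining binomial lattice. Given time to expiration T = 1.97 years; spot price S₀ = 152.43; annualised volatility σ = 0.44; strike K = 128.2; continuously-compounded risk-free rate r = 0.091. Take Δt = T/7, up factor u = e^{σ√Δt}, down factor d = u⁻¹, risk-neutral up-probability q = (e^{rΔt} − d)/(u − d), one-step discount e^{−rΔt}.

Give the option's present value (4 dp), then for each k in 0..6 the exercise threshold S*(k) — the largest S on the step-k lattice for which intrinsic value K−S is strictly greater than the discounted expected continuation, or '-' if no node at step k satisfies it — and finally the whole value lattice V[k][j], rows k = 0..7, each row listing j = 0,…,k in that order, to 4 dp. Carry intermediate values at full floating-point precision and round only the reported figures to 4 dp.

price = 15.5213
boundary = - - - 75.6750 59.9211 75.6750 95.5708
tree:
15.5213
24.0422 7.7068
36.1663 13.0253 2.7259
52.5250 21.4962 5.1312 0.4336
68.2789 34.3663 9.5915 0.8843 0.0000
80.7532 52.5250 17.7803 1.8036 0.0000 0.0000
90.6306 68.2789 32.6292 3.6786 0.0000 0.0000 0.0000
98.4517 80.7532 52.5250 7.5027 0.0000 0.0000 0.0000 0.0000

Δt=0.28143, u=1.26291, d=0.79182, q=0.49697, disc=e^(-rΔt)=0.97472
k=7 terminal: V=max(K-S,0) → 98.4517 80.7532 52.5250 7.5027 0.0000 0.0000 0.0000 0.0000
k=6: j=0 S=37.5694 intr=90.6306 cont=87.3891 V=90.6306[EX]; j=1 S=59.9211 intr=68.2789 cont=65.0374 V=68.2789[EX]; j=2 S=95.5708 intr=32.6292 cont=29.3877 V=32.6292[EX]; j=3 S=152.4300 intr=0.0000 cont=3.6786 V=3.6786[hold]; j=4 S=243.1173 intr=0.0000 cont=0.0000 V=0.0000[hold]; j=5 S=387.7585 intr=0.0000 cont=0.0000 V=0.0000[hold]; j=6 S=618.4531 intr=0.0000 cont=0.0000 V=0.0000[hold]  S*(6)=95.5708
k=5: j=0 S=47.4468 intr=80.7532 cont=77.5117 V=80.7532[EX]; j=1 S=75.6750 intr=52.5250 cont=49.2835 V=52.5250[EX]; j=2 S=120.6973 intr=7.5027 cont=17.7803 V=17.7803[hold]; j=3 S=192.5055 intr=0.0000 cont=1.8036 V=1.8036[hold]; j=4 S=307.0355 intr=0.0000 cont=0.0000 V=0.0000[hold]; j=5 S=489.7044 intr=0.0000 cont=0.0000 V=0.0000[hold]  S*(5)=75.6750
k=4: j=0 S=59.9211 intr=68.2789 cont=65.0374 V=68.2789[EX]; j=1 S=95.5708 intr=32.6292 cont=34.3663 V=34.3663[hold]; j=2 S=152.4300 intr=0.0000 cont=9.5915 V=9.5915[hold]; j=3 S=243.1173 intr=0.0000 cont=0.8843 V=0.8843[hold]; j=4 S=387.7585 intr=0.0000 cont=0.0000 V=0.0000[hold]  S*(4)=59.9211
k=3: j=0 S=75.6750 intr=52.5250 cont=50.1249 V=52.5250[EX]; j=1 S=120.6973 intr=7.5027 cont=21.4962 V=21.4962[hold]; j=2 S=192.5055 intr=0.0000 cont=5.1312 V=5.1312[hold]; j=3 S=307.0355 intr=0.0000 cont=0.4336 V=0.4336[hold]  S*(3)=75.6750
k=2: j=0 S=95.5708 intr=32.6292 cont=36.1663 V=36.1663[hold]; j=1 S=152.4300 intr=0.0000 cont=13.0253 V=13.0253[hold]; j=2 S=243.1173 intr=0.0000 cont=2.7259 V=2.7259[hold]  S*(2)=-
k=1: j=0 S=120.6973 intr=7.5027 cont=24.0422 V=24.0422[hold]; j=1 S=192.5055 intr=0.0000 cont=7.7068 V=7.7068[hold]  S*(1)=-
k=0: j=0 S=152.4300 intr=0.0000 cont=15.5213 V=15.5213[hold]  S*(0)=-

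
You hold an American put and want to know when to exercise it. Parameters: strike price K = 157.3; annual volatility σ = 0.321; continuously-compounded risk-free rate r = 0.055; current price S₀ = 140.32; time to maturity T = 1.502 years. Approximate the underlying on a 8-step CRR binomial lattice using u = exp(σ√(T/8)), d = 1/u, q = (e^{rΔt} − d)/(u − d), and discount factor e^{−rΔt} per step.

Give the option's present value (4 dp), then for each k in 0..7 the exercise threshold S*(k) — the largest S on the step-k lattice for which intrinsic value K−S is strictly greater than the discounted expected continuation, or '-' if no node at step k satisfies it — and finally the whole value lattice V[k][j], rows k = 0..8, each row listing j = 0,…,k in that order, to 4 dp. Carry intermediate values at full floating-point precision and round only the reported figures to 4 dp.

price = 27.4275
boundary = - - 106.2448 92.4489 106.2448 92.4489 106.2448 122.0994
tree:
27.4275
38.0125 17.5134
51.0552 25.8837 9.5874
64.8511 37.0376 15.3745 4.0553
76.8556 51.0552 23.9233 7.2274 0.9983
87.3013 64.8511 35.8281 12.6301 2.0273 0.0000
96.3906 76.8556 51.0552 21.4913 4.1171 0.0000 0.0000
104.2997 87.3013 64.8511 35.2006 8.3612 0.0000 0.0000 0.0000
111.1818 96.3906 76.8556 51.0552 16.9800 0.0000 0.0000 0.0000 0.0000

Δt=0.18775, u=1.14923, d=0.87015, q=0.50248, disc=e^(-rΔt)=0.98973
k=8 terminal: V=max(K-S,0) → 111.1818 96.3906 76.8556 51.0552 16.9800 0.0000 0.0000 0.0000 0.0000
k=7: j=0 S=53.0003 intr=104.2997 cont=102.6837 V=104.2997[EX]; j=1 S=69.9987 intr=87.3013 cont=85.6853 V=87.3013[EX]; j=2 S=92.4489 intr=64.8511 cont=63.2351 V=64.8511[EX]; j=3 S=122.0994 intr=35.2006 cont=33.5846 V=35.2006[EX]; j=4 S=161.2596 intr=0.0000 cont=8.3612 V=8.3612[hold]; j=5 S=212.9792 intr=0.0000 cont=0.0000 V=0.0000[hold]; j=6 S=281.2866 intr=0.0000 cont=0.0000 V=0.0000[hold]; j=7 S=371.5017 intr=0.0000 cont=0.0000 V=0.0000[hold]  S*(7)=122.0994
k=6: j=0 S=60.9094 intr=96.3906 cont=94.7747 V=96.3906[EX]; j=1 S=80.4444 intr=76.8556 cont=75.2396 V=76.8556[EX]; j=2 S=106.2448 intr=51.0552 cont=49.4392 V=51.0552[EX]; j=3 S=140.3200 intr=16.9800 cont=21.4913 V=21.4913[hold]; j=4 S=185.3239 intr=0.0000 cont=4.1171 V=4.1171[hold]; j=5 S=244.7615 intr=0.0000 cont=0.0000 V=0.0000[hold]; j=6 S=323.2622 intr=0.0000 cont=0.0000 V=0.0000[hold]  S*(6)=106.2448
k=5: j=0 S=69.9987 intr=87.3013 cont=85.6853 V=87.3013[EX]; j=1 S=92.4489 intr=64.8511 cont=63.2351 V=64.8511[EX]; j=2 S=122.0994 intr=35.2006 cont=35.8281 V=35.8281[hold]; j=3 S=161.2596 intr=0.0000 cont=12.6301 V=12.6301[hold]; j=4 S=212.9792 intr=0.0000 cont=2.0273 V=2.0273[hold]; j=5 S=281.2866 intr=0.0000 cont=0.0000 V=0.0000[hold]  S*(5)=92.4489
k=4: j=0 S=80.4444 intr=76.8556 cont=75.2396 V=76.8556[EX]; j=1 S=106.2448 intr=51.0552 cont=49.7513 V=51.0552[EX]; j=2 S=140.3200 intr=16.9800 cont=23.9233 V=23.9233[hold]; j=3 S=185.3239 intr=0.0000 cont=7.2274 V=7.2274[hold]; j=4 S=244.7615 intr=0.0000 cont=0.9983 V=0.9983[hold]  S*(4)=106.2448
k=3: j=0 S=92.4489 intr=64.8511 cont=63.2351 V=64.8511[EX]; j=1 S=122.0994 intr=35.2006 cont=37.0376 V=37.0376[hold]; j=2 S=161.2596 intr=0.0000 cont=15.3745 V=15.3745[hold]; j=3 S=212.9792 intr=0.0000 cont=4.0553 V=4.0553[hold]  S*(3)=92.4489
k=2: j=0 S=106.2448 intr=51.0552 cont=50.3528 V=51.0552[EX]; j=1 S=140.3200 intr=16.9800 cont=25.8837 V=25.8837[hold]; j=2 S=185.3239 intr=0.0000 cont=9.5874 V=9.5874[hold]  S*(2)=106.2448
k=1: j=0 S=122.0994 intr=35.2006 cont=38.0125 V=38.0125[hold]; j=1 S=161.2596 intr=0.0000 cont=17.5134 V=17.5134[hold]  S*(1)=-
k=0: j=0 S=140.3200 intr=16.9800 cont=27.4275 V=27.4275[hold]  S*(0)=-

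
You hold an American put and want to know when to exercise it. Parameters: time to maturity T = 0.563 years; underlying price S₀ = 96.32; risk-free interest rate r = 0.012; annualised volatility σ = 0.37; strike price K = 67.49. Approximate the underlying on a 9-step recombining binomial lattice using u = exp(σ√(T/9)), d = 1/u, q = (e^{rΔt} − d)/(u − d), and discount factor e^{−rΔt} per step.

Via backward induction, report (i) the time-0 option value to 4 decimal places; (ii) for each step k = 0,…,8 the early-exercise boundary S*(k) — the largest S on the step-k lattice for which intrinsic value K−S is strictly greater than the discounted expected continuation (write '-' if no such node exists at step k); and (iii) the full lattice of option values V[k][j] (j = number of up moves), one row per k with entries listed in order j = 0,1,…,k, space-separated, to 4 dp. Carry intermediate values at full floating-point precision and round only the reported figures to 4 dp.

Δt=0.06256  u=1.09696  d=0.91161  q=0.48093  discount=0.99925
step 9 (expiry): payoffs max(K−S,0) = 25.6101 17.0952 6.8490 0.0000 0.0000 0.0000 0.0000 0.0000 0.0000 0.0000
step 8: (k=8,j=0): S=45.9405, (K−S)⁺=21.5495, hold=21.4989 ⇒ V=21.5495 exercise | (k=8,j=1): S=55.2810, (K−S)⁺=12.2090, hold=12.1584 ⇒ V=12.2090 exercise | (k=8,j=2): S=66.5206, (K−S)⁺=0.9694, hold=3.5524 ⇒ V=3.5524 continue | (k=8,j=3): S=80.0454, (K−S)⁺=0.0000, hold=0.0000 ⇒ V=0.0000 continue | (k=8,j=4): S=96.3200, (K−S)⁺=0.0000, hold=0.0000 ⇒ V=0.0000 continue | (k=8,j=5): S=115.9035, (K−S)⁺=0.0000, hold=0.0000 ⇒ V=0.0000 continue | (k=8,j=6): S=139.4687, (K−S)⁺=0.0000, hold=0.0000 ⇒ V=0.0000 continue | (k=8,j=7): S=167.8251, (K−S)⁺=0.0000, hold=0.0000 ⇒ V=0.0000 continue | (k=8,j=8): S=201.9469, (K−S)⁺=0.0000, hold=0.0000 ⇒ V=0.0000 continue  boundary S*=55.2810
step 7: (k=7,j=0): S=50.3948, (K−S)⁺=17.0952, hold=17.0445 ⇒ V=17.0952 exercise | (k=7,j=1): S=60.6410, (K−S)⁺=6.8490, hold=8.0397 ⇒ V=8.0397 continue | (k=7,j=2): S=72.9703, (K−S)⁺=0.0000, hold=1.8426 ⇒ V=1.8426 continue | (k=7,j=3): S=87.8064, (K−S)⁺=0.0000, hold=0.0000 ⇒ V=0.0000 continue | (k=7,j=4): S=105.6590, (K−S)⁺=0.0000, hold=0.0000 ⇒ V=0.0000 continue | (k=7,j=5): S=127.1413, (K−S)⁺=0.0000, hold=0.0000 ⇒ V=0.0000 continue | (k=7,j=6): S=152.9914, (K−S)⁺=0.0000, hold=0.0000 ⇒ V=0.0000 continue | (k=7,j=7): S=184.0972, (K−S)⁺=0.0000, hold=0.0000 ⇒ V=0.0000 continue  boundary S*=50.3948
step 6: (k=6,j=0): S=55.2810, (K−S)⁺=12.2090, hold=12.7306 ⇒ V=12.7306 continue | (k=6,j=1): S=66.5206, (K−S)⁺=0.9694, hold=5.0555 ⇒ V=5.0555 continue | (k=6,j=2): S=80.0454, (K−S)⁺=0.0000, hold=0.9557 ⇒ V=0.9557 continue | (k=6,j=3): S=96.3200, (K−S)⁺=0.0000, hold=0.0000 ⇒ V=0.0000 continue | (k=6,j=4): S=115.9035, (K−S)⁺=0.0000, hold=0.0000 ⇒ V=0.0000 continue | (k=6,j=5): S=139.4687, (K−S)⁺=0.0000, hold=0.0000 ⇒ V=0.0000 continue | (k=6,j=6): S=167.8251, (K−S)⁺=0.0000, hold=0.0000 ⇒ V=0.0000 continue  boundary S*=-
step 5: (k=5,j=0): S=60.6410, (K−S)⁺=6.8490, hold=9.0326 ⇒ V=9.0326 continue | (k=5,j=1): S=72.9703, (K−S)⁺=0.0000, hold=3.0815 ⇒ V=3.0815 continue | (k=5,j=2): S=87.8064, (K−S)⁺=0.0000, hold=0.4957 ⇒ V=0.4957 continue | (k=5,j=3): S=105.6590, (K−S)⁺=0.0000, hold=0.0000 ⇒ V=0.0000 continue | (k=5,j=4): S=127.1413, (K−S)⁺=0.0000, hold=0.0000 ⇒ V=0.0000 continue | (k=5,j=5): S=152.9914, (K−S)⁺=0.0000, hold=0.0000 ⇒ V=0.0000 continue  boundary S*=-
step 4: (k=4,j=0): S=66.5206, (K−S)⁺=0.9694, hold=6.1659 ⇒ V=6.1659 continue | (k=4,j=1): S=80.0454, (K−S)⁺=0.0000, hold=1.8365 ⇒ V=1.8365 continue | (k=4,j=2): S=96.3200, (K−S)⁺=0.0000, hold=0.2571 ⇒ V=0.2571 continue | (k=4,j=3): S=115.9035, (K−S)⁺=0.0000, hold=0.0000 ⇒ V=0.0000 continue | (k=4,j=4): S=139.4687, (K−S)⁺=0.0000, hold=0.0000 ⇒ V=0.0000 continue  boundary S*=-
step 3: (k=3,j=0): S=72.9703, (K−S)⁺=0.0000, hold=4.0807 ⇒ V=4.0807 continue | (k=3,j=1): S=87.8064, (K−S)⁺=0.0000, hold=1.0761 ⇒ V=1.0761 continue | (k=3,j=2): S=105.6590, (K−S)⁺=0.0000, hold=0.1334 ⇒ V=0.1334 continue | (k=3,j=3): S=127.1413, (K−S)⁺=0.0000, hold=0.0000 ⇒ V=0.0000 continue  boundary S*=-
step 2: (k=2,j=0): S=80.0454, (K−S)⁺=0.0000, hold=2.6337 ⇒ V=2.6337 continue | (k=2,j=1): S=96.3200, (K−S)⁺=0.0000, hold=0.6222 ⇒ V=0.6222 continue | (k=2,j=2): S=115.9035, (K−S)⁺=0.0000, hold=0.0692 ⇒ V=0.0692 continue  boundary S*=-
step 1: (k=1,j=0): S=87.8064, (K−S)⁺=0.0000, hold=1.6651 ⇒ V=1.6651 continue | (k=1,j=1): S=105.6590, (K−S)⁺=0.0000, hold=0.3560 ⇒ V=0.3560 continue  boundary S*=-
step 0: (k=0,j=0): S=96.3200, (K−S)⁺=0.0000, hold=1.0347 ⇒ V=1.0347 continue  boundary S*=-

price = 1.0347
boundary = - - - - - - - 50.3948 55.2810
tree:
1.0347
1.6651 0.3560
2.6337 0.6222 0.0692
4.0807 1.0761 0.1334 0.0000
6.1659 1.8365 0.2571 0.0000 0.0000
9.0326 3.0815 0.4957 0.0000 0.0000 0.0000
12.7306 5.0555 0.9557 0.0000 0.0000 0.0000 0.0000
17.0952 8.0397 1.8426 0.0000 0.0000 0.0000 0.0000 0.0000
21.5495 12.2090 3.5524 0.0000 0.0000 0.0000 0.0000 0.0000 0.0000
25.6101 17.0952 6.8490 0.0000 0.0000 0.0000 0.0000 0.0000 0.0000 0.0000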